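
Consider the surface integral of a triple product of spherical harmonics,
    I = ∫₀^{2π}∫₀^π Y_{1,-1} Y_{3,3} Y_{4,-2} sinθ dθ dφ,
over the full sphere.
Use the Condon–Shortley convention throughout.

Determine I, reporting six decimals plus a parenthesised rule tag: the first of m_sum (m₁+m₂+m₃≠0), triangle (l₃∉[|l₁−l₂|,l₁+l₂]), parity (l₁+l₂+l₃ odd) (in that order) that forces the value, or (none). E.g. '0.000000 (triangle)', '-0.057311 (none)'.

0.061558 (none)

m-sum 0 ✓  L=8 even ✓  2≤4≤4 ✓
Π(2lᵢ+1) = 3×7×9 = 189
triangle coeff Δ(1,3,4) = 1/252
Σ_t [0,0]: t=0:+1/36 = 1/36
(3j)²=4/63 [(1 3 4; 0 0 0)], sign=+1
Σ_t [0,0]: t=0:+1/1440 = 1/1440
(3j)²=1/252 [(1 3 4; -1 3 -2)], sign=+1
⇒ 4πI² = 1/21
I = (+1)√(1/21/(4π)) = 0.06155813
No selection rule forces the value: the integral is nonzero (none).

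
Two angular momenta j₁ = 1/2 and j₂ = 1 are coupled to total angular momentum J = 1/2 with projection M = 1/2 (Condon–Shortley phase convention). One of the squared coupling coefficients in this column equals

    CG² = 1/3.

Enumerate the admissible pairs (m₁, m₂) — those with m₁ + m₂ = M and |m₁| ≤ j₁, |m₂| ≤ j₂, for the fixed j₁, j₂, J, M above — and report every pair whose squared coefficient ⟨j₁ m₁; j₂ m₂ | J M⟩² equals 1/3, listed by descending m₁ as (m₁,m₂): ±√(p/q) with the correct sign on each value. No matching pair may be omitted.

Admissible pairs with m₁+m₂ = M = 1/2: (-1/2,1), (1/2,0)
  (m₁,m₂)=(1/2,0): CG² = 1/3, CG = +√(1/3)   ← matches the target
  (m₁,m₂)=(-1/2,1): CG² = 2/3, CG = −√(2/3)
Pairs with CG² = 1/3: (1/2,0): +√(1/3)

(1/2,0): +√(1/3)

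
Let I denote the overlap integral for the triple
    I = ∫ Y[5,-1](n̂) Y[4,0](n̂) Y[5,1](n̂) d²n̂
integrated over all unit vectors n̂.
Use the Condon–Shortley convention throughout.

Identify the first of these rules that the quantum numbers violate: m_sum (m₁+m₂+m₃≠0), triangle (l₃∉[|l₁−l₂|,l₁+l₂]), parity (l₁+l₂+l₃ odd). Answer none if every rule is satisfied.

none

m₁+m₂+m₃ = -1 + 0 + 1 = 0  ✓
triangle: |5−4|=1 ≤ l₃=5 ≤ 5+4=9  ✓
parity: l₁+l₂+l₃ = 14 is even  ✓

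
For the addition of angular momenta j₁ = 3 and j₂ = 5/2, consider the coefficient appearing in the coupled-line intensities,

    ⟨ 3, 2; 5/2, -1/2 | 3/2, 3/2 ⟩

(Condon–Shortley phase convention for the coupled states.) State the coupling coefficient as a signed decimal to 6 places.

-0.534522  (= −√(2/7))

triangle: 4!×2!×1!/8! = 48/40320
(j±m)!: 5!×1!×2!×3!×3!×0! = 8640
prefactor² = (2J+1)×Δ×N² = 288/7
  k=1: −1/(1!×3!×0!×1!×2!×0!) = -1/12
Σ = -1/12  ⇒  CG² = 288/7×(-1/12)² = 2/7
CG = −√(2/7) = -0.534522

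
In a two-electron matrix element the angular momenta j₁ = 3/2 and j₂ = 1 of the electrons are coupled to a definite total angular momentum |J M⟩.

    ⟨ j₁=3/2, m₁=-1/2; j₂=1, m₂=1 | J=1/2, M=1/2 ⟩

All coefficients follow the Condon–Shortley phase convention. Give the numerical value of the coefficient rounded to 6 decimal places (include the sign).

triangle: 2!×1!×0!/4! = 2/24
(j±m)!: 1!×2!×2!×0!×1!×0! = 4
prefactor² = (2J+1)×Δ×N² = 2/3
  k=2: +1/(2!×0!×0!×0!×1!×0!) = 1/2
Σ = 1/2  ⇒  CG² = 2/3×(1/2)² = 1/6
CG = +√(1/6) = +0.408248

+0.408248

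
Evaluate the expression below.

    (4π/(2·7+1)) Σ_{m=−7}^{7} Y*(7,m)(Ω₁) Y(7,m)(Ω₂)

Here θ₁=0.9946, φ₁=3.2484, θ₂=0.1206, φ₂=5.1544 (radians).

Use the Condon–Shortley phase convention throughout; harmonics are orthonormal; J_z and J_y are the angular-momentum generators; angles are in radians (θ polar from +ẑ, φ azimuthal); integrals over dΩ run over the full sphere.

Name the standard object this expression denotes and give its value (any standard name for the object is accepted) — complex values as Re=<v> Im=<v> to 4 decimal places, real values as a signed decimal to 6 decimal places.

Legendre polynomial (addition theorem), +0.237917

This sum is the spherical-harmonic addition theorem: it equals the Legendre polynomial P_l(cos γ) of the angle γ between the two directions.
Term-by-term m-sum for l=7 (normalisation 4π/15 = 0.837758):
  term(m=-7) = +0.000000-0.000000i   from Y*(Ω₁)=-0.106893-0.099113i, Y(Ω₂)=-0.000000+0.000000i
  term(m=-6) = +0.000001+0.000002i   from Y*(Ω₁)=+0.284076+0.211880i, Y(Ω₂)=+0.000005+0.000003i
  term(m=-5) = -0.000047+0.000005i   from Y*(Ω₁)=-0.374373-0.221386i, Y(Ω₂)=+0.000088-0.000065i
  term(m=-4) = +0.000058-0.000248i   from Y*(Ω₁)=+0.154556+0.070365i, Y(Ω₂)=-0.000293-0.001468i
  term(m=-3) = -0.003255-0.002064i   from Y*(Ω₁)=+0.247087+0.081998i, Y(Ω₂)=-0.014363-0.003587i
  term(m=-2) = +0.024263-0.019239i   from Y*(Ω₁)=-0.295953-0.064199i, Y(Ω₂)=-0.064832+0.079070i
  term(m=-1) = -0.020994-0.060267i   from Y*(Ω₁)=-0.142587-0.015288i, Y(Ω₂)=+0.190364+0.402257i
  term(m=+0) = +0.283939+0.000000i   from Y*(Ω₁)=+0.322282-0.000000i, Y(Ω₂)=+0.881028+0.000000i
  term(m=+1) = -0.020994+0.060267i   from Y*(Ω₁)=+0.142587-0.015288i, Y(Ω₂)=-0.190364+0.402257i
  term(m=+2) = +0.024263+0.019239i   from Y*(Ω₁)=-0.295953+0.064199i, Y(Ω₂)=-0.064832-0.079070i
  term(m=+3) = -0.003255+0.002064i   from Y*(Ω₁)=-0.247087+0.081998i, Y(Ω₂)=+0.014363-0.003587i
  term(m=+4) = +0.000058+0.000248i   from Y*(Ω₁)=+0.154556-0.070365i, Y(Ω₂)=-0.000293+0.001468i
  term(m=+5) = -0.000047-0.000005i   from Y*(Ω₁)=+0.374373-0.221386i, Y(Ω₂)=-0.000088-0.000065i
  term(m=+6) = +0.000001-0.000002i   from Y*(Ω₁)=+0.284076-0.211880i, Y(Ω₂)=+0.000005-0.000003i
  term(m=+7) = +0.000000+0.000000i   from Y*(Ω₁)=+0.106893-0.099113i, Y(Ω₂)=+0.000000+0.000000i
Σ over m = +0.283992+0.000000i; ×(4π/15) → +0.237917+0.000000i. Real part: 0.237917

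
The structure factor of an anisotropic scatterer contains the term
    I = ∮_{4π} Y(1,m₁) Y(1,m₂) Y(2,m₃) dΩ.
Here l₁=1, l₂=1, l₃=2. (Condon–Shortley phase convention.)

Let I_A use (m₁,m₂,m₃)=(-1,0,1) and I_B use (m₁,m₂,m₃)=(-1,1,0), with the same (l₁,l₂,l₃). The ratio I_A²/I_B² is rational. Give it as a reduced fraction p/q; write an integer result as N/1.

Shared (l₁,l₂,l₃)=(1,1,2): N and (l;000)² cancel in I_A²/I_B².
A: Δ = 0!·2!·2!/5! = 1/30; Racah Σ t=0..0: t=0:+1/2 = 1/2; ⇒ 3j(1 1 2; -1 0 1)² = 1/10, sgn -1
B: Δ = 0!·2!·2!/5! = 1/30; Racah Σ t=0..0: t=0:+1/4 = 1/4; ⇒ 3j(1 1 2; -1 1 0)² = 1/30, sgn +1
I_A²/I_B² = (1/10)/(1/30) = 3/1

3/1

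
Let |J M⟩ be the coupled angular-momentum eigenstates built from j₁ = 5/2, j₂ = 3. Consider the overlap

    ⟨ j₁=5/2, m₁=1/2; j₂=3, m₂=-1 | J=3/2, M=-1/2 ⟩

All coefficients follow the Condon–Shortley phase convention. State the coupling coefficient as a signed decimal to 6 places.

triangle: 4!*1!*2!/8! = 48/40320
(j±m)!: 3!*2!*2!*4!*1!*2! = 1152
prefactor² = (2J+1)*Δ*N² = 192/35
  k=1: −1/(1!*3!*1!*1!*0!*1!) = -1/6
  k=2: +1/(2!*2!*0!*0!*1!*2!) = 1/8
Σ = -1/24  ⇒  CG² = 192/35*(-1/24)² = 1/105
CG = −√(1/105) = -0.097590

−√(1/105) ≈ -0.097590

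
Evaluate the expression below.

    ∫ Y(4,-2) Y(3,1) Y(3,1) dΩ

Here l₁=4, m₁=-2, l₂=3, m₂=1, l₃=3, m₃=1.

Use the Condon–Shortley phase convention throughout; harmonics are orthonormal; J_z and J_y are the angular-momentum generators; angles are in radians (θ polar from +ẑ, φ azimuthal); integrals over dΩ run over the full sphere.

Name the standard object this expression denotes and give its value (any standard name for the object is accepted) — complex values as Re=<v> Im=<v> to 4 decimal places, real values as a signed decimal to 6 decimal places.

This is a Gaunt coefficient — the integral of a triple product of spherical harmonics over the sphere.
Checks pass: Σm=0; 10 even; l₃=3∈[1,7].
(2·4+1)(2·3+1)(2·3+1) = 441
Δ: 4! 4! 2! / 11! → 1/34650
sum: t=1:−1/72 t=2:+1/16 t=3:−1/72 = 5/144
3j²(4 3 3; 0 0 0) = Δ·Π!·Σ² = 2/77  (sign -1)
sum: t=2:+1/192 t=3:−1/36 t=4:+1/192 = -5/288
3j²(4 3 3; -2 1 1) = Δ·Π!·Σ² = 20/693  (sign -1)
combine: 4πI² = 441·2/77·20/693 = 40/121
take √, sign +1: I = 0.16219310

Gaunt coefficient, +0.162193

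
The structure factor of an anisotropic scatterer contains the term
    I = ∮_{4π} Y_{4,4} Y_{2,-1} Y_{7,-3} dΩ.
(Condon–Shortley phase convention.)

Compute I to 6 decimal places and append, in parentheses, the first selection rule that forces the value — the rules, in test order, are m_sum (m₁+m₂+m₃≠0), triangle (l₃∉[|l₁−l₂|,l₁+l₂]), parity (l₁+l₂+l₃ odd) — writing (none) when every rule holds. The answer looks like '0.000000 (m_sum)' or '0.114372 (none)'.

0.000000 (triangle)

|4−2|≤7≤4+2 violated ⇒ I = 0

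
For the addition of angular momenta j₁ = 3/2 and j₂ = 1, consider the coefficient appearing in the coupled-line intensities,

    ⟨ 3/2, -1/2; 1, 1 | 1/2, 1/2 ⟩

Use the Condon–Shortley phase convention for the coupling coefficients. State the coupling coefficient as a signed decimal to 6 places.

+√(1/6) = +0.408248

j₁+j₂−J=2  J+j₁−j₂=1  J−j₁+j₂=0  j₁+j₂+J+1=4
(j₁±m₁, j₂±m₂, J±M) = (1,2,2,0,1,0)
P² = 2/3
sum k=2..2:
  [2] +1/2 = 1/2
S = 1/2
C² = P²·S² = 1/6 ; C = +0.408248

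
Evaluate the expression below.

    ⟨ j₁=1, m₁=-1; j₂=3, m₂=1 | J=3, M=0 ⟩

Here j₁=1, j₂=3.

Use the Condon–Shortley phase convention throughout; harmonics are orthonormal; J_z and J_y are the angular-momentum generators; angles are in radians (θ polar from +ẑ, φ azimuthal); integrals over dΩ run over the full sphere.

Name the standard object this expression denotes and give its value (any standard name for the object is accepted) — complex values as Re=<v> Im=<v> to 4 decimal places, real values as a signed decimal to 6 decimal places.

This is a Clebsch–Gordan (vector-coupling) coefficient.
j₁+j₂−J=1  J+j₁−j₂=1  J−j₁+j₂=5  j₁+j₂+J+1=8
(j₁±m₁, j₂±m₂, J±M) = (0,2,4,2,3,3)
P² = 72
sum k=1..1:
  [1] −1/12 = -1/12
S = -1/12
C² = P²·S² = 1/2 ; C = -0.707107

Clebsch–Gordan coefficient, −√(1/2) ≈ -0.707107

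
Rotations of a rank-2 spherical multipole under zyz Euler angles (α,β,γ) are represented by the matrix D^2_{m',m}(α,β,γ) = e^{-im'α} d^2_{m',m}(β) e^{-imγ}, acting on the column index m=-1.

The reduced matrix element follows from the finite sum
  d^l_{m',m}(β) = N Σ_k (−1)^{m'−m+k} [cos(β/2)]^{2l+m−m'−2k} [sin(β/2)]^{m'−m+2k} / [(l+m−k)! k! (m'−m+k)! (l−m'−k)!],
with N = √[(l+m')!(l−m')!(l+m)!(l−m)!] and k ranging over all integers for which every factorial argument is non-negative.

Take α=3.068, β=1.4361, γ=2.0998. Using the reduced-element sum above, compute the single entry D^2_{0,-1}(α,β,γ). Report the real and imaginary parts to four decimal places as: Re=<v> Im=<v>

Re=0.0823 Im=-0.1407

D^2_{0,-1}(3.0680,1.4361,2.0998) = e^{-i·0·3.0680}·d^2_{0,-1}(1.4361)·e^{-i·-1·2.0998}. Compute d first:
With c≡cos(β/2)=0.753090 and s≡sin(β/2)=0.657917, N=[2·2·1·6]^{1/2}=4.898979
Admissible k: 0..1 (factorial args all ≥0)
  k=0: (−1)^1·4.8990/(2)·0.7531^3·0.6579^1 = -0.688316
  k=1: (−1)^2·4.8990/(2)·0.7531^1·0.6579^3 = +0.525335
d^2_{0,-1}(1.4361) = -0.688316 +0.525335 = -0.162981
D = (+1.000000+0.000000i)·(-0.162981)·(-0.504673+0.863310i) = +0.082252-0.140703i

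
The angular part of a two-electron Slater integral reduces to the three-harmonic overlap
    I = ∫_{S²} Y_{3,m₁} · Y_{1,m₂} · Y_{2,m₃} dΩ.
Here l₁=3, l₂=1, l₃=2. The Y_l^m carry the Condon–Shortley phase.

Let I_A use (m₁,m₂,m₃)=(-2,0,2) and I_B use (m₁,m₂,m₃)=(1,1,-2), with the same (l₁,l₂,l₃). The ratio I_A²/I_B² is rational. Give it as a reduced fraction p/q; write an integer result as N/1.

Same 3,1,2: normalisation and zero-m 3j drop out of the ratio.
A: Δ: 2! 4! 0! / 7! → 1/105; sum: t=1:−1/24 = -1/24; 3j²(3 1 2; -2 0 2) = Δ·Π!·Σ² = 1/21  (sign -1)
B: Δ: 2! 4! 0! / 7! → 1/105; sum: t=2:+1/48 = 1/48; 3j²(3 1 2; 1 1 -2) = Δ·Π!·Σ² = 1/105  (sign +1)
I_A²/I_B² = (1/21)/(1/105) = 5/1

5/1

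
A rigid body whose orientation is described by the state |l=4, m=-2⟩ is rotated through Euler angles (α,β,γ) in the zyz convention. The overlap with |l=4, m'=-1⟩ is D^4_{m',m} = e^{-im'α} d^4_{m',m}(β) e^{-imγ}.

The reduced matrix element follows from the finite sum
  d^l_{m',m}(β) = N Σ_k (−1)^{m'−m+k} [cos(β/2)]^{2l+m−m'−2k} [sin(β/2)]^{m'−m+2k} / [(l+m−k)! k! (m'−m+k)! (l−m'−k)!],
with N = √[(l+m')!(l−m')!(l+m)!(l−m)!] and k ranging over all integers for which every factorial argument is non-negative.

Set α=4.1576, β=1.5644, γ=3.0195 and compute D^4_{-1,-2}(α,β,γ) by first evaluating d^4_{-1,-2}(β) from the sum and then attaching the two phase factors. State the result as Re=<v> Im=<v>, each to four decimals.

Split into d^4_{-1,-2}(β=1.5644) × two z-phases.
Half-angle: c=0.709365, s=0.704842. N=√(6·120·2·720)=1018.233765
The bounds max(0,m−m')=0 and min(l+m,l−m')=2 give 3 terms
  k=0: (−1)^1·1018.2338/(240)·0.7094^7·0.7048^1 = -0.270280
  k=1: (−1)^2·1018.2338/(48)·0.7094^5·0.7048^3 = +1.334224
  k=2: (−1)^3·1018.2338/(72)·0.7094^3·0.7048^5 = -0.878176
d^4_{-1,-2}(1.5644) = -0.270280 +1.334224 -0.878176 = +0.185767
Phases: e^{-i·(-1)·4.1576}=-0.526764-0.850012i, e^{-i·(-2)·3.0195}=+0.970335-0.241766i ⇒ D=-0.133129-0.129562i

Re=-0.1331 Im=-0.1296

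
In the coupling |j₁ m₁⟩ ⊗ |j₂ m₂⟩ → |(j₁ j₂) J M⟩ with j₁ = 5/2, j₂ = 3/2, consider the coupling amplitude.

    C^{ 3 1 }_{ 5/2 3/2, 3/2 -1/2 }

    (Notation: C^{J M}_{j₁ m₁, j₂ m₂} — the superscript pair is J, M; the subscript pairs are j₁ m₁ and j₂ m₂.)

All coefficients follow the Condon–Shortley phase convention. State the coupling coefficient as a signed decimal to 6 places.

triangle: 1!*4!*2!/8! = 48/40320
(j±m)!: 4!*1!*1!*2!*4!*2! = 2304
prefactor² = (2J+1)*Δ*N² = 96/5
  k=0: +1/(0!*1!*1!*1!*3!*1!) = 1/6
  k=1: −1/(1!*0!*0!*0!*4!*2!) = -1/48
Σ = 7/48  ⇒  CG² = 96/5*(7/48)² = 49/120
CG = +√(49/120) = +0.639010

+0.639010  (= +√(49/120))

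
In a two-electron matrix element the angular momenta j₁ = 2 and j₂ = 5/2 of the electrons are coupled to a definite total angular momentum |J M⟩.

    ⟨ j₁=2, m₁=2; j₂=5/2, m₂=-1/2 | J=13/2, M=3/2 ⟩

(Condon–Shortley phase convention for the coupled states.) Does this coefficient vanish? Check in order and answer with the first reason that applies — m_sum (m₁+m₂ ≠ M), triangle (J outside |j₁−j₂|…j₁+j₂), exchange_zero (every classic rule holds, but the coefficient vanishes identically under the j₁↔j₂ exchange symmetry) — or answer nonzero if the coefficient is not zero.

m-sum: m₁+m₂ = 2+(-1/2) = 3/2, M = 3/2  ✓
triangle: need |j₁−j₂| ≤ J ≤ j₁+j₂, i.e. J ∈ [1/2, 9/2]; J = 13/2 is outside ✗ ⇒ coefficient is 0

triangle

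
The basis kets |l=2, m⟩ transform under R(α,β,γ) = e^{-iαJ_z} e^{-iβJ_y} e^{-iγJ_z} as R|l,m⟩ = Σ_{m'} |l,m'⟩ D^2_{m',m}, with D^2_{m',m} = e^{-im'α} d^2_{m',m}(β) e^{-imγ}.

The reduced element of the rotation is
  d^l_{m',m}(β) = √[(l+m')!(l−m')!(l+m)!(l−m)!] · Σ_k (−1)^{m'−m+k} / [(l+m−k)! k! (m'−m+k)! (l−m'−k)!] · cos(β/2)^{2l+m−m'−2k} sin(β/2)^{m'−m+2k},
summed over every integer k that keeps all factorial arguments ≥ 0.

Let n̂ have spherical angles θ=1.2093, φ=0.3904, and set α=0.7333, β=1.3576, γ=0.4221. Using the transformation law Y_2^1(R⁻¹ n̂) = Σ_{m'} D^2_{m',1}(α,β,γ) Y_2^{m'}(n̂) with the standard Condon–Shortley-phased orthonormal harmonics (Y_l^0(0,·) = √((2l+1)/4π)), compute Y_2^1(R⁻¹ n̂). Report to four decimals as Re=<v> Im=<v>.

Need the full column D^2_{m',1} for m'=−2..2 at α=0.7333, β=1.3576, γ=0.4221.
cos(β/2)=0.778327, sin(β/2)=0.627859
d^2_{-2,1}: single k=3 term ⇒ +0.385283;  D = +0.193541+0.333144i
d^2_{-1,1}: k∈[2..3] ⇒ +0.716424 -0.155400 = +0.561024;  D = +0.534076+0.171786i
d^2_{0,1}: k∈[1..2] ⇒ +0.725143 -0.471873 = +0.253271;  D = +0.231041-0.103759i
d^2_{1,1}: k∈[0..1] ⇒ +0.366985 -0.716424 = -0.349439;  D = -0.141017+0.319722i
d^2_{2,1}: single k=0 term ⇒ -0.592077;  D = +0.185069+0.562410i
Y_2^{m'}(θ=1.2093,φ=0.3904) and Σ D·Y over m':
  (+0.1935+0.3331i)·(+0.2401-0.2379i)  (+0.5341+0.1718i)·(+0.2363-0.0973i)  (+0.2310-0.1038i)·(-0.1970+0.0000i)  (-0.1410+0.3197i)·(-0.2363-0.0973i)  (+0.1851+0.5624i)·(+0.2401+0.2379i)
Y_2^1(R⁻¹ n̂) = +0.198189+0.160231i

Re=0.1982 Im=0.1602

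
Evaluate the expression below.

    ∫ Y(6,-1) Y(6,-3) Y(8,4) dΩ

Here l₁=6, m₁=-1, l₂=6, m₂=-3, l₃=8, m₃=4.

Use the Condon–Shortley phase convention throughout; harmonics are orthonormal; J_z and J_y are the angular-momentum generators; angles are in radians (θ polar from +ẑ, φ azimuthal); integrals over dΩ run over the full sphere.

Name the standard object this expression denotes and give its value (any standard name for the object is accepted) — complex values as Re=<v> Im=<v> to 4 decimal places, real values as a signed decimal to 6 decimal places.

This is a Gaunt coefficient — the integral of a triple product of spherical harmonics over the sphere.
Checks pass: Σm=0; 20 even; l₃=8∈[0,12].
(2·6+1)(2·6+1)(2·8+1) = 2873
Δ: 4! 8! 8! / 21! → 1/1309458150
sum: t=0:+1/49766400 t=1:−1/3110400 t=2:+1/1327104 t=3:−1/3110400 t=4:+1/49766400 = 1/6635520
3j²(6 6 8; 0 0 0) = Δ·Π!·Σ² = 350/46189  (sign +1)
sum: t=0:+1/87091200 t=1:−1/12441600 t=2:+1/14515200 t=3:−1/139345920 = -1/139345920
3j²(6 6 8; -1 -3 4) = Δ·Π!·Σ² = 5/8398  (sign -1)
combine: 4πI² = 2873·350/46189·5/8398 = 875/67507
take √, sign -1: I = -0.03211624

Gaunt coefficient, -0.032116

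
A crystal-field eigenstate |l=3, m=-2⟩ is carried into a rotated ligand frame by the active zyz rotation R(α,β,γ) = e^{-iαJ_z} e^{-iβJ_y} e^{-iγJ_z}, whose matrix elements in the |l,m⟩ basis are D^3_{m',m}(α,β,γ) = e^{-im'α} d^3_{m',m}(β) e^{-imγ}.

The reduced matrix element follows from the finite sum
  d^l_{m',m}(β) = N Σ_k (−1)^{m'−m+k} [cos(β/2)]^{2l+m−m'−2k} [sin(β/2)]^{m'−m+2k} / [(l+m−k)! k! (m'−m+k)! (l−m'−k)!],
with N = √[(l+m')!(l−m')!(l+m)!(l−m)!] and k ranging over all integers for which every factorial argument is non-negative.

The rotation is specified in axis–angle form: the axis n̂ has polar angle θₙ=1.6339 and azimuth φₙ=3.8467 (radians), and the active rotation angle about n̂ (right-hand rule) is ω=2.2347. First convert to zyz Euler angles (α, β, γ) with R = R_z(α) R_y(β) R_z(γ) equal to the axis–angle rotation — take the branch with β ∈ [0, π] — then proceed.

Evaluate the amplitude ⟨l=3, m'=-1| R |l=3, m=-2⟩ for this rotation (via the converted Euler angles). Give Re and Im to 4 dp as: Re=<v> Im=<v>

Axis–angle → zyz. n̂ = (sinθₙcosφₙ, sinθₙsinφₙ, cosθₙ) = (-0.760026, -0.646826, -0.063062), ω = 2.2347.
R = I cosω + sinω [n̂]ₓ + (1−cosω) n̂n̂ᵀ gives
  R = [+0.317383, +0.844196, -0.431973; +0.744862, +0.059993, +0.664516; +0.586897, -0.532667, -0.609769]
β = atan2(√(R₁₃²+R₂₃²), R₃₃) = 2.226565; α = atan2(R₂₃, R₁₃) mod 2π = 2.147212; γ = atan2(R₃₂, −R₃₁) mod 2π = 3.878590
D^3_{-1,-2}(2.1472,2.2266,3.8786) = e^{-i·-1·2.1472}·d^3_{-1,-2}(2.2266)·e^{-i·-2·3.8786}. Compute d first:
With c≡cos(β/2)=0.441719 and s≡sin(β/2)=0.897153, N=[2·24·1·120]^{1/2}=75.894664
k∈{0,1} keeps every argument non-negative
  k=0: (−1)^1·75.8947/(24)·0.4417^5·0.8972^1 = -0.047709
  k=1: (−1)^2·75.8947/(12)·0.4417^3·0.8972^3 = +0.393612
d^3_{-1,-2}(2.2266) = -0.047709 +0.393612 = +0.345903
Attach z-rotation phases: D = e^{-i(-1)(2.1472)}·(+0.345903)·e^{-i(-2)(3.8786)} = -0.306876-0.159612i

Re=-0.3069 Im=-0.1596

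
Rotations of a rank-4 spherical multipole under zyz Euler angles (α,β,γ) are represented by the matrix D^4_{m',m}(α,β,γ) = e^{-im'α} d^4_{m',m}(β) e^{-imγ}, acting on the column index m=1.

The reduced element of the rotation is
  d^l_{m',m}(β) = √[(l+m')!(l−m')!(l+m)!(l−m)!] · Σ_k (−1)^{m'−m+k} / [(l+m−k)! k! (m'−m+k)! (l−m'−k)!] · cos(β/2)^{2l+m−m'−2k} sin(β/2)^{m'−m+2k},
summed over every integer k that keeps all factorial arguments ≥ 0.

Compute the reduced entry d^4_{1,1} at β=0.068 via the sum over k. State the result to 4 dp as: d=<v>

d=0.9782

d^4_{1,1}(β=0.0680) via the finite sum:
Half-angle: c=0.999422, s=0.033993. N=√(120·6·120·6)=720.000000
Admissible k: 0..3 (factorial args all ≥0)
  k=0: (−1)^0·720.0000/(720)·0.9994^8·0.0340^0 = +0.995386
  k=1: (−1)^1·720.0000/(48)·0.9994^6·0.0340^2 = -0.017273
  k=2: (−1)^2·720.0000/(24)·0.9994^4·0.0340^4 = +0.000040
  k=3: (−1)^3·720.0000/(72)·0.9994^2·0.0340^6 = -0.000000
d^4_{1,1}(0.0680) = +0.995386 -0.017273 +0.000040 -0.000000 = +0.978152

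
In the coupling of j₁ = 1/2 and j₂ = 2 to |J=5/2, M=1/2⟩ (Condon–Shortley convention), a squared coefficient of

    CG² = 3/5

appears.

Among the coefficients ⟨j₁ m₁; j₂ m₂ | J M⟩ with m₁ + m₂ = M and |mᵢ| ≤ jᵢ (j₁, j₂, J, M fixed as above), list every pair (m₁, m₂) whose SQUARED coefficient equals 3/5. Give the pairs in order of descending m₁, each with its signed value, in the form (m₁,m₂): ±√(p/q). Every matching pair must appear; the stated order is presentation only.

(1/2,0): +√(3/5)

Admissible pairs with m₁+m₂ = M = 1/2: (-1/2,1), (1/2,0)
  (m₁,m₂)=(1/2,0): CG² = 3/5, CG = +√(3/5)   ← matches the target
  (m₁,m₂)=(-1/2,1): CG² = 2/5, CG = +√(2/5)
Pairs with CG² = 3/5: (1/2,0): +√(3/5)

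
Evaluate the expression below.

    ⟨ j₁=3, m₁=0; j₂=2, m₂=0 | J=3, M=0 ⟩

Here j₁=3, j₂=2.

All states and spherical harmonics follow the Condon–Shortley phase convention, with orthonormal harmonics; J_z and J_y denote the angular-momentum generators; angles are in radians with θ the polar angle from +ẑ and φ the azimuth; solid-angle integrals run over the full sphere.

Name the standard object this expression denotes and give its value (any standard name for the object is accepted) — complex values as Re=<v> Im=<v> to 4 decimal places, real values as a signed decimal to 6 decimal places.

This is a Clebsch–Gordan (vector-coupling) coefficient.
j₁+j₂−J=2  J+j₁−j₂=4  J−j₁+j₂=2  j₁+j₂+J+1=9
(j₁±m₁, j₂±m₂, J±M) = (3,3,2,2,3,3)
P² = 48/5
sum k=0..2:
  [0] +1/24 = 1/24
  [1] −1/4 = -1/4
  [2] +1/24 = 1/24
S = -1/6
C² = P²·S² = 4/15 ; C = -0.516398

Clebsch–Gordan coefficient, −√(4/15) ≈ -0.516398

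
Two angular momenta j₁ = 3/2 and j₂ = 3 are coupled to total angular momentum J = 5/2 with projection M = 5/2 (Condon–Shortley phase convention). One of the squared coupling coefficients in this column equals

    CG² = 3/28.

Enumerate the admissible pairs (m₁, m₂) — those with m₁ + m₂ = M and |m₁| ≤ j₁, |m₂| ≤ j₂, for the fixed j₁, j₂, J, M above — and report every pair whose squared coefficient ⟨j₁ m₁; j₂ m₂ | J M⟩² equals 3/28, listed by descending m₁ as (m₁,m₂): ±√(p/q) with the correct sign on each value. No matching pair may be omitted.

(3/2,1): +√(3/28)

Admissible pairs with m₁+m₂ = M = 5/2: (-1/2,3), (1/2,2), (3/2,1)
  (m₁,m₂)=(3/2,1): CG² = 3/28, CG = +√(3/28)   ← matches the target
  (m₁,m₂)=(1/2,2): CG² = 5/14, CG = −√(5/14)
  (m₁,m₂)=(-1/2,3): CG² = 15/28, CG = +√(15/28)
Pairs with CG² = 3/28: (3/2,1): +√(3/28)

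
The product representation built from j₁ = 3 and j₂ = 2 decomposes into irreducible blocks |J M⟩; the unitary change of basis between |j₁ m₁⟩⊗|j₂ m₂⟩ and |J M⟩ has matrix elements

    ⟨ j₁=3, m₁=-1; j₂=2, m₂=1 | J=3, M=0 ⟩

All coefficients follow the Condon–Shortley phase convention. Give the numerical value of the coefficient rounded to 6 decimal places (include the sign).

triangle: 2!×4!×2!/9! = 96/362880
(j±m)!: 2!×4!×3!×1!×3!×3! = 10368
prefactor² = (2J+1)×Δ×N² = 96/5
  k=1: −1/(1!×1!×3!×2!×1!×0!) = -1/12
  k=2: +1/(2!×0!×2!×1!×2!×1!) = 1/8
Σ = 1/24  ⇒  CG² = 96/5×(1/24)² = 1/30
CG = +√(1/30) = +0.182574

+√(1/30) ≈ +0.182574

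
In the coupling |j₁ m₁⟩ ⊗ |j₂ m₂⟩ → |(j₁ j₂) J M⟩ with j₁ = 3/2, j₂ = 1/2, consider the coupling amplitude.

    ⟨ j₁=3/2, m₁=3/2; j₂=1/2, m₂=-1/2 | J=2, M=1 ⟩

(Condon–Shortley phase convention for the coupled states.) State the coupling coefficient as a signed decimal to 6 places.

+0.500000  (= +√(1/4))

√[5·0!3!1!/5! · 3!0!0!1!3!1!] = √(9)
  +(−1)^0/∏(0,0,0,0,3,1)! = 1/6  (running 1/6)
⟨..|..⟩ = √(9)·(1/6) = +0.500000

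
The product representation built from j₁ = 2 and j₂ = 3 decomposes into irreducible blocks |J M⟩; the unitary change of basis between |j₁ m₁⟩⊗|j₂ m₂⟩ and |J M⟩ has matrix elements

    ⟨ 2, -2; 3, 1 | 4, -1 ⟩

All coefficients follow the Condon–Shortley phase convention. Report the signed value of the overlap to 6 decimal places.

triangle: 1!×3!×5!/10! = 720/3628800
(j±m)!: 0!×4!×4!×2!×3!×5! = 829440
prefactor² = (2J+1)×Δ×N² = 10368/7
  k=1: −1/(1!×0!×3!×3!×0!×2!) = -1/72
Σ = -1/72  ⇒  CG² = 10368/7×(-1/72)² = 2/7
CG = −√(2/7) = -0.534522

−√(2/7) ≈ -0.534522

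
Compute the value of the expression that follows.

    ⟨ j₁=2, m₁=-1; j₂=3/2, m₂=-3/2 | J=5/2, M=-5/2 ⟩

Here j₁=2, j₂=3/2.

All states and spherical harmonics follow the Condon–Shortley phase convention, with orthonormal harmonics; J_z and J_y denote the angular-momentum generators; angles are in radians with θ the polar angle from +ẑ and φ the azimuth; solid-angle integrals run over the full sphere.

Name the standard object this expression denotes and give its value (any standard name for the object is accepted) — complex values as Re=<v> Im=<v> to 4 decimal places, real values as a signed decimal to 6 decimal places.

Clebsch–Gordan coefficient, +√(3/7) ≈ +0.654654

This is a Clebsch–Gordan (vector-coupling) coefficient.
√[6·1!3!2!/7! · 1!3!0!3!0!5!] = √(432/7)
  +(−1)^0/∏(0,1,3,0,0,2)! = 1/12  (running 1/12)
⟨..|..⟩ = √(432/7)·(1/12) = +0.654654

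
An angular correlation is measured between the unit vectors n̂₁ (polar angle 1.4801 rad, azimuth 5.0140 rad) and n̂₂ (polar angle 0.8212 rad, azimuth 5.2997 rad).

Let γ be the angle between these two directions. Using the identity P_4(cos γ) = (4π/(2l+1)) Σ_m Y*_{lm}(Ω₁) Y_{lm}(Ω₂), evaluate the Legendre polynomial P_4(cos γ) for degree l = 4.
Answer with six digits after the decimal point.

-0.329175

Expand P_4 via completeness: Σ_{m} conj(Y_{4,m}) at Ω₁ times Y_{4,m} at Ω₂ —
  [-4]  conj(Y_{4,-4})(Ω₁) = +0.155117+0.406727i ; Y_{4,-4}(Ω₂) = -0.089197-0.090445i ; Δ = +0.022951-0.050308i
  [-3]  conj(Y_{4,-3})(Ω₁) = -0.088048+0.069180i ; Y_{4,-3}(Ω₂) = -0.328355+0.063536i ; Δ = +0.024516-0.028310i
  [-2]  conj(Y_{4,-2})(Ω₁) = +0.257535+0.177410i ; Y_{4,-2}(Ω₂) = -0.155588+0.371962i ; Δ = -0.106059+0.068190i
  [-1]  conj(Y_{4,-1})(Ω₁) = -0.037301+0.119899i ; Y_{4,-1}(Ω₂) = +0.032633+0.049022i ; Δ = -0.007095+0.002084i
  [+0]  conj(Y_{4,0})(Ω₁) = +0.291572-0.000000i ; Y_{4,0}(Ω₂) = -0.357986+0.000000i ; Δ = -0.104379+0.000000i
  [+1]  conj(Y_{4,1})(Ω₁) = +0.037301+0.119899i ; Y_{4,1}(Ω₂) = -0.032633+0.049022i ; Δ = -0.007095-0.002084i
  [+2]  conj(Y_{4,2})(Ω₁) = +0.257535-0.177410i ; Y_{4,2}(Ω₂) = -0.155588-0.371962i ; Δ = -0.106059-0.068190i
  [+3]  conj(Y_{4,3})(Ω₁) = +0.088048+0.069180i ; Y_{4,3}(Ω₂) = +0.328355+0.063536i ; Δ = +0.024516+0.028310i
  [+4]  conj(Y_{4,4})(Ω₁) = +0.155117-0.406727i ; Y_{4,4}(Ω₂) = -0.089197+0.090445i ; Δ = +0.022951+0.050308i
Σ over m = -0.235754+0.000000i; ×(4π/9) → -0.329175+0.000000i. Real part: -0.329175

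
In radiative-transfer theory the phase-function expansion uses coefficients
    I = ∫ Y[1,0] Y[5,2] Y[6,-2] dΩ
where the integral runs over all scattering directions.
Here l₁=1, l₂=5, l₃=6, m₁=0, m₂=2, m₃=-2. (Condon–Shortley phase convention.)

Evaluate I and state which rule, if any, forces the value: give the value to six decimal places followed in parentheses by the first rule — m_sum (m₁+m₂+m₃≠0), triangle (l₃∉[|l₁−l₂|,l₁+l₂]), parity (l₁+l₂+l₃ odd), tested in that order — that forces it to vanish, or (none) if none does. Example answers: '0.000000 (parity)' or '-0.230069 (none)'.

0.231133 (none)

Checks pass: Σm=0; 12 even; l₃=6∈[4,6].
(2·1+1)(2·5+1)(2·6+1) = 429
Δ: 0! 2! 10! / 13! → 1/858
sum: t=0:+1/14400 = 1/14400
3j²(1 5 6; 0 0 0) = Δ·Π!·Σ² = 6/143  (sign +1)
sum: t=0:+1/30240 = 1/30240
3j²(1 5 6; 0 2 -2) = Δ·Π!·Σ² = 16/429  (sign +1)
combine: 4πI² = 429·6/143·16/429 = 96/143
take √, sign +1: I = 0.23113338
No selection rule forces the value: the integral is nonzero (none).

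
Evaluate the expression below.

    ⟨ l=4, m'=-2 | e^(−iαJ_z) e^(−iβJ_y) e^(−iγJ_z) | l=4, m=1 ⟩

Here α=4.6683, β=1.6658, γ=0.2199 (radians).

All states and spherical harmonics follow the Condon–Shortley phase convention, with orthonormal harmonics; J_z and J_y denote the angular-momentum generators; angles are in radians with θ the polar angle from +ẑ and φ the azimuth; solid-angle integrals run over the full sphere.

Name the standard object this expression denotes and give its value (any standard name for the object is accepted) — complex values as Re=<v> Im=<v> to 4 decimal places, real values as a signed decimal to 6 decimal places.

This is a Wigner D-matrix element — the rotation-matrix element ⟨l m'| R(α,β,γ) |l m⟩ in the angular-momentum basis.
Split into d^4_{-2,1}(β=1.6658) × two z-phases.
c=cos(1.665800/2)=0.672733, s=sin(1.665800/2)=0.739885; N=√[2·720·120·6]=1018.233765
Admissible k: 3..5 (factorial args all ≥0)
  k=3: (−1)^0·1018.2338/(72)·0.6727^5·0.7399^3 = +0.789263
  k=4: (−1)^1·1018.2338/(48)·0.6727^3·0.7399^5 = -1.432045
  k=5: (−1)^2·1018.2338/(240)·0.6727^1·0.7399^7 = +0.346442
d^4_{-2,1}(1.6658) = +0.789263 -1.432045 +0.346442 = -0.296340
Attach z-rotation phases: D = e^{-i(-2)(4.6683)}·(-0.296340)·e^{-i(1)(0.2199)} = +0.282388-0.089858i

Wigner D-matrix element, Re=0.2824 Im=-0.0899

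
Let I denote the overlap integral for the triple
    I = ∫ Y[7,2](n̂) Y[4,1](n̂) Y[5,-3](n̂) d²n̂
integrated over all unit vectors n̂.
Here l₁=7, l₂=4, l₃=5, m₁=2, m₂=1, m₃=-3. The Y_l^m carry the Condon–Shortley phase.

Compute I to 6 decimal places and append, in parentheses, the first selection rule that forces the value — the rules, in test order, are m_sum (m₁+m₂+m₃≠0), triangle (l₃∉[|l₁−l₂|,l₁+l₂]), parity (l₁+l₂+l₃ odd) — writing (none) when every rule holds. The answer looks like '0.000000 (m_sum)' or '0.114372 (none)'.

-0.140275 (none)

Rules hold: Σm=0, L=16 even, 3≤5≤11.
N = 15·9·11 = 1485
Δ = 6!·8!·2!/17! = 1/6126120
Racah Σ t=2..4: t=2:+1/69120 t=3:−1/20736 t=4:+1/69120 = -1/51840
⇒ 3j(7 4 5; 0 0 0)² = 280/21879, sgn +1
Racah Σ t=3..5: t=3:−1/103680 t=4:+1/241920 t=5:−1/9676800 = -163/29030400
⇒ 3j(7 4 5; 2 1 -3)² = 26569/2042040, sgn -1
4πI² = N·(3j₀)²·(3jₘ)² = 132845/537251
I = -1·√(0.247268/4π) = -0.14027461
No selection rule forces the value: the integral is nonzero (none).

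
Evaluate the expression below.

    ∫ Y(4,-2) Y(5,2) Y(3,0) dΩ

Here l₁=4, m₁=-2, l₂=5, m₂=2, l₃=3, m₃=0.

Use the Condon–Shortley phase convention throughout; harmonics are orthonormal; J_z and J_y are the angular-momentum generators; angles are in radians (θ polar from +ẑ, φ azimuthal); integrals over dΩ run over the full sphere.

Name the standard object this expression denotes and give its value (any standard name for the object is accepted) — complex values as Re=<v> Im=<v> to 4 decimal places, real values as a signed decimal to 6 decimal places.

This is a Gaunt coefficient — the integral of a triple product of spherical harmonics over the sphere.
Checks pass: Σm=0; 12 even; l₃=3∈[1,9].
(2·4+1)(2·5+1)(2·3+1) = 693
Δ: 6! 2! 4! / 13! → 1/180180
sum: t=2:+1/576 t=3:−1/144 t=4:+1/576 = -1/288
3j²(4 5 3; 0 0 0) = Δ·Π!·Σ² = 20/1001  (sign +1)
sum: t=4:+1/576 t=5:−1/480 t=6:+1/8640 = -1/4320
3j²(4 5 3; -2 2 0) = Δ·Π!·Σ² = 1/2145  (sign +1)
combine: 4πI² = 693·20/1001·1/2145 = 12/1859
take √, sign +1: I = 0.02266449

Gaunt coefficient, +0.022664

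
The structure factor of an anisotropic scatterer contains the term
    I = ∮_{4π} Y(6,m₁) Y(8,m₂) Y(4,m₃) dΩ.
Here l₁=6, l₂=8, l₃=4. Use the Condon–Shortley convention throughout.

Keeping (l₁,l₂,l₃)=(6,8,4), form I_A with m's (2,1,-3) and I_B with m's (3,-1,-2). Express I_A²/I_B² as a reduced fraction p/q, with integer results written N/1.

l's match ⇒ only the (l;m) 3-j factors differ between A and B.
A: triangle coeff Δ(6,8,4) = 1/23279256; Σ_t [3,4]: t=3:−1/21772800 t=4:+1/4147200 = 17/87091200; (3j)²=119/8151 [(6 8 4; 2 1 -3)], sign=-1
B: triangle coeff Δ(6,8,4) = 1/23279256; Σ_t [1,3]: t=1:−1/522547200 t=2:+1/9676800 t=3:−1/2903040 = -127/522547200; (3j)²=16129/1108536 [(6 8 4; 3 -1 -2)], sign=-1
I_A²/I_B² = (119/8151)/(16129/1108536) = 16184/16129

16184/16129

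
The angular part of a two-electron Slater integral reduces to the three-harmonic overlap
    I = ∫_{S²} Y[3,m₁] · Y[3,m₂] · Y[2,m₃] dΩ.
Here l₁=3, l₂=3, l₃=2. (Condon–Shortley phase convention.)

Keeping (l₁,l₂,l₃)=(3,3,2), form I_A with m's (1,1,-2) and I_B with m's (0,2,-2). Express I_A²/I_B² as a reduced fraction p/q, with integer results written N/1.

6/5

Same 3,3,2: normalisation and zero-m 3j drop out of the ratio.
A: Δ: 4! 2! 2! / 9! → 1/3780; sum: t=2:+1/16 = 1/16; 3j²(3 3 2; 1 1 -2) = Δ·Π!·Σ² = 2/35  (sign +1)
B: Δ: 4! 2! 2! / 9! → 1/3780; sum: t=3:−1/24 = -1/24; 3j²(3 3 2; 0 2 -2) = Δ·Π!·Σ² = 1/21  (sign -1)
I_A²/I_B² = (2/35)/(1/21) = 6/5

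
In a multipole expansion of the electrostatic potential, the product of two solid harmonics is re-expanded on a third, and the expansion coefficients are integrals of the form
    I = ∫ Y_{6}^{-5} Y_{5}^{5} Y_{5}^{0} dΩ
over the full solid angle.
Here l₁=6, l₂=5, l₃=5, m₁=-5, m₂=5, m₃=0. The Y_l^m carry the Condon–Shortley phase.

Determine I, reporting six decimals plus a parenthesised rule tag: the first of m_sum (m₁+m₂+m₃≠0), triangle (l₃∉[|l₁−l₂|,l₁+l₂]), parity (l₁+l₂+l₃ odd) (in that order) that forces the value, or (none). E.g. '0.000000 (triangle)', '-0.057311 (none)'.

-0.152641 (none)

Rules hold: Σm=0, L=16 even, 1≤5≤11.
N = 13·11·11 = 1573
Δ = 6!·6!·4!/17! = 1/28588560
Racah Σ t=1..5: t=1:−1/345600 t=2:+1/13824 t=3:−1/5184 t=4:+1/13824 t=5:−1/345600 = -7/129600
⇒ 3j(6 5 5; 0 0 0)² = 80/7293, sgn +1
Racah Σ t=6..6: t=6:+1/2073600 = 1/2073600
⇒ 3j(6 5 5; -5 5 0)² = 15/884, sgn -1
4πI² = N·(3j₀)²·(3jₘ)² = 1100/3757
I = -1·√(0.292787/4π) = -0.15264086
No selection rule forces the value: the integral is nonzero (none).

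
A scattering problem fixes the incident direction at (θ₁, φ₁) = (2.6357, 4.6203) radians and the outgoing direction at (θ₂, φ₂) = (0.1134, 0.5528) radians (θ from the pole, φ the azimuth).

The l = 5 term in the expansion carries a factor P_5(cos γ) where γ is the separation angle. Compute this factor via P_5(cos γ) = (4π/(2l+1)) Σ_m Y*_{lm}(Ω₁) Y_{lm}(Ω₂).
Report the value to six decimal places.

0.027550

Term-by-term m-sum for l=5 (normalisation 4π/11 = 1.142397):
  m=-5: (-0.005511-0.011111i) × (-0.000008-0.000003i) = +0.000000+0.000000i  (running Σ = +0.000000+0.000000i)
  m=-4: (-0.066048+0.025493i) × (-0.000143-0.000192i) = +0.000014+0.000009i  (running Σ = +0.000014+0.000009i)
  m=-3: (+0.063209+0.222945i) × (-0.000346-0.003937i) = +0.000856-0.000326i  (running Σ = +0.000870-0.000317i)
  m=-2: (+0.443378-0.082597i) × (+0.018973-0.037800i) = +0.005290-0.018327i  (running Σ = +0.006160-0.018644i)
  m=-1: (-0.036864-0.399177i) × (+0.235801-0.145481i) = -0.066765-0.088763i  (running Σ = -0.060605-0.107407i)
  m=0: (+0.171481-0.000000i) × (+0.847473+0.000000i) = +0.145325+0.000000i  (running Σ = +0.084720-0.107407i)
  m=1: (+0.036864-0.399177i) × (-0.235801-0.145481i) = -0.066765+0.088763i  (running Σ = +0.017955-0.018644i)
  m=2: (+0.443378+0.082597i) × (+0.018973+0.037800i) = +0.005290+0.018327i  (running Σ = +0.023245-0.000317i)
  m=3: (-0.063209+0.222945i) × (+0.000346-0.003937i) = +0.000856+0.000326i  (running Σ = +0.024101+0.000009i)
  m=4: (-0.066048-0.025493i) × (-0.000143+0.000192i) = +0.000014-0.000009i  (running Σ = +0.024116+0.000000i)
  m=5: (+0.005511-0.011111i) × (+0.000008-0.000003i) = +0.000000-0.000000i  (running Σ = +0.024116-0.000000i)
Accumulated sum +0.024116-0.000000i; after 4π/(2l+1) scaling, +0.027550-0.000000i ⇒ P_5 = 0.027550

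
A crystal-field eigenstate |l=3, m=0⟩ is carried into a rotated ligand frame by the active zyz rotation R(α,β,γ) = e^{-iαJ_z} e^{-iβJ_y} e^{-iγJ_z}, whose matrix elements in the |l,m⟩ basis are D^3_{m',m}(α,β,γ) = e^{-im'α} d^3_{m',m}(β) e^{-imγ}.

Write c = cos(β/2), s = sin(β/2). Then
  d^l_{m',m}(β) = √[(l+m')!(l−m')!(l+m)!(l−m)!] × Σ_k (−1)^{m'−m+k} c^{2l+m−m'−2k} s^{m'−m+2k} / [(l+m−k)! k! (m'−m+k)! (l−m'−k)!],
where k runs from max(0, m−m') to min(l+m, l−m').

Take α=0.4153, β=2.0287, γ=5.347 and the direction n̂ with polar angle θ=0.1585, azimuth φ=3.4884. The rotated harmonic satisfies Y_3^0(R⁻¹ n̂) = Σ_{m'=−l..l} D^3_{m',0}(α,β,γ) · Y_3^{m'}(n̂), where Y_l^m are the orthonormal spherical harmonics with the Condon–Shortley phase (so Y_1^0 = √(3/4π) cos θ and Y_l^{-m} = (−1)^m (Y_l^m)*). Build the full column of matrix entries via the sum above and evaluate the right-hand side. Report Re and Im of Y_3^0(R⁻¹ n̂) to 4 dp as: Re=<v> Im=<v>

Re=0.2870 Im=0.0000

Need the full column D^3_{m',0} for m'=−3..3 at α=0.4153, β=2.0287, γ=5.3470.
cos(β/2)=0.528172, sin(β/2)=0.849137
d^3_{-3,0}: single k=3 term ⇒ +0.403436;  D = +0.128781+0.382330i
d^3_{-2,0}: k∈[2..3] ⇒ +0.307339 -0.794371 = -0.487032;  D = -0.328470-0.359593i
d^3_{-1,0}: k∈[1..3] ⇒ +0.120905 -0.937501 +0.807711 = -0.008885;  D = -0.008130-0.003585i
d^3_{0,0}: k∈[0..3] ⇒ +0.021710 -0.505010 +1.305284 -0.374859 = +0.447125;  D = +0.447125+0.000000i
d^3_{1,0}: k∈[0..2] ⇒ -0.120905 +0.937501 -0.807711 = +0.008885;  D = +0.008130-0.003585i
d^3_{2,0}: k∈[0..1] ⇒ +0.307339 -0.794371 = -0.487032;  D = -0.328470+0.359593i
d^3_{3,0}: single k=0 term ⇒ -0.403436;  D = -0.128781+0.382330i
Y_3^{m'}(θ=0.1585,φ=3.4884) and Σ D·Y over m':
  (+0.1288+0.3823i)·(-0.0008+0.0014i)  (-0.3285-0.3596i)·(+0.0193-0.0161i)  (-0.0081-0.0036i)·(-0.1859+0.0672i)  (+0.4471+0.0000i)·(+0.6911+0.0000i)  (+0.0081-0.0036i)·(+0.1859+0.0672i)  (-0.3285+0.3596i)·(+0.0193+0.0161i)  (-0.1288+0.3823i)·(+0.0008+0.0014i)
Y_3^0(R⁻¹ n̂) = +0.286956+0.000000i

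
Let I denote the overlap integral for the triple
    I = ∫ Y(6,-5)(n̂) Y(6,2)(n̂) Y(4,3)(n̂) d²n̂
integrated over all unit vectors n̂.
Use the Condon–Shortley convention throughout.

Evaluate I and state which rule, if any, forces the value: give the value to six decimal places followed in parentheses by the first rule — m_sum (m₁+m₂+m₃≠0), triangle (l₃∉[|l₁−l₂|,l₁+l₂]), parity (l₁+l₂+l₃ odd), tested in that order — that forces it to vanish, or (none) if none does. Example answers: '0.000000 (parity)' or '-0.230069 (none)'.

Rules hold: Σm=0, L=16 even, 0≤4≤12.
N = 13·13·9 = 1521
Δ = 8!·4!·4!/17! = 1/15315300
Racah Σ t=2..6: t=2:+1/829440 t=3:−1/25920 t=4:+1/9216 t=5:−1/25920 t=6:+1/829440 = 7/207360
⇒ 3j(6 6 4; 0 0 0)² = 28/2431, sgn +1
Racah Σ t=7..8: t=7:−1/725760 t=8:+1/5806080 = -1/829440
⇒ 3j(6 6 4; -5 2 3)² = 49/2652, sgn +1
4πI² = N·(3j₀)²·(3jₘ)² = 1029/3179
I = +1·√(0.323687/4π) = 0.16049352
No selection rule forces the value: the integral is nonzero (none).

0.160494 (none)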